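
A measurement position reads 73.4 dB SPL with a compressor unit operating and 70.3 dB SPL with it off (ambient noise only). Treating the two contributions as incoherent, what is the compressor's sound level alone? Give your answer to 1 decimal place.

Background correction is a power subtraction:
L_src = 10·log₁₀(10^(73.4/10) − 10^(70.3/10)) = 10·log₁₀(11160000) = 70.5 dB SPL.

70.5 dB SPL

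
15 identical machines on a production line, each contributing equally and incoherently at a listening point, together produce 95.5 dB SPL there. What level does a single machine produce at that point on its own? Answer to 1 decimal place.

83.7 dB SPL

15 equal incoherent sources add 10·log₁₀(15) = 11.76 dB over one source.
L_one = 95.5 − 11.76 = 83.7 dB SPL.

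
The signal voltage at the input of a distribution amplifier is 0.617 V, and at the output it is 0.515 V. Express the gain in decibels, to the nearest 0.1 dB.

-1.6 dB

Voltage ratio → dB uses the 20·log₁₀ form:
20·log₁₀(0.515/0.617) = 20·log₁₀(0.8347) = -1.6 dB.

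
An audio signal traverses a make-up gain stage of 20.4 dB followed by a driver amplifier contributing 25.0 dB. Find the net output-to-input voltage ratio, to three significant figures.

186

Net gain = 20.4 + 25.0 = 45.4 dB.
Voltage ratio = 10^(45.4/20) = 186.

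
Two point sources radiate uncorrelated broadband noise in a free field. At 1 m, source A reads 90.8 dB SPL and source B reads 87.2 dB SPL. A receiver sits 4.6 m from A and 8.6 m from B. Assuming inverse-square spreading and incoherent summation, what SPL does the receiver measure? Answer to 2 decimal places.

78.06 dB SPL

At the listener: L_A = 90.8 − 20·log₁₀(4.6) = 77.545 dB; L_B = 87.2 − 20·log₁₀(8.6) = 68.510 dB.
Combined: 10·log₁₀(10^(77.545/10)+10^(68.510/10)) = 78.06 dB SPL.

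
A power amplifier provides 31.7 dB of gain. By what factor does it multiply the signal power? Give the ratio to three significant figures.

1480

Power ratio = 10^(dB/10).
10^(31.7/10) = 10^(3.170) = 1480.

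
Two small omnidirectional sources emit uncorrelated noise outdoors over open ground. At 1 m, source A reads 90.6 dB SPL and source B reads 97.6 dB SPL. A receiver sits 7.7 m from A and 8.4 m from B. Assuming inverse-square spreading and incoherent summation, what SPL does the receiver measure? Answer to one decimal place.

80.0 dB SPL

At the listener: L_A = 90.6 − 20·log₁₀(7.7) = 72.87 dB; L_B = 97.6 − 20·log₁₀(8.4) = 79.11 dB.
Combined: 10·log₁₀(10^(72.87/10)+10^(79.11/10)) = 80.0 dB SPL.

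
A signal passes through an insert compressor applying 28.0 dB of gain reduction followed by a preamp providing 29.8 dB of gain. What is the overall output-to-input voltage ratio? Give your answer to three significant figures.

Net gain = (−28.0) + 29.8 = 1.8 dB.
Voltage ratio = 10^(1.8/20) = 1.23.

1.23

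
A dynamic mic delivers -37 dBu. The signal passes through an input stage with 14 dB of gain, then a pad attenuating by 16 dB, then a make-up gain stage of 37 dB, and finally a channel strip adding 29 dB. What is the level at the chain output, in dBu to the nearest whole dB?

+27 dBu

Cascaded gains and losses add directly in dB.
-37 + 14 − 16 + 37 + 29 = +27 dBu.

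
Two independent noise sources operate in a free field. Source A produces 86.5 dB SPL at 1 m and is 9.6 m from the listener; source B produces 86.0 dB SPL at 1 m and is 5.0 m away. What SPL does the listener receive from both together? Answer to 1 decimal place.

At the listener: L_A = 86.5 − 20·log₁₀(9.6) = 66.85 dB; L_B = 86.0 − 20·log₁₀(5.0) = 72.02 dB.
Combined: 10·log₁₀(10^(66.85/10)+10^(72.02/10)) = 73.2 dB SPL.

73.2 dB SPL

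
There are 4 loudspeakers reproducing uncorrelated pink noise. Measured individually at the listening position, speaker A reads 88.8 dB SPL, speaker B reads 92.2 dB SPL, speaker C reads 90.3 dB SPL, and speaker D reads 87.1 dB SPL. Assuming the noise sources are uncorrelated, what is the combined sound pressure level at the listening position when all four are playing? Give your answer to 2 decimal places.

96.02 dB SPL

Incoherent sources sum as intensities:
L_total = 10·log₁₀(10^(88.8/10) + 10^(92.2/10) + 10^(90.3/10) + 10^(87.1/10)) = 10·log₁₀(4003000000) = 96.02 dB SPL.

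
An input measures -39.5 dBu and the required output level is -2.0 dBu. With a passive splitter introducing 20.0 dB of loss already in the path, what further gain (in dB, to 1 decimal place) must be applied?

The required make-up gain is the shortfall in the dB sum.
G = -2.0 − (-39.5) + 20.0 = 57.5 dB.

57.5 dB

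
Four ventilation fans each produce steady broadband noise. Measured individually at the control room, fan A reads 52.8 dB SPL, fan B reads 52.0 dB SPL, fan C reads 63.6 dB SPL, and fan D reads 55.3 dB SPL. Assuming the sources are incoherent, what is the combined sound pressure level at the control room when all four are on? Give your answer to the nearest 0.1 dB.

64.7 dB SPL

Incoherent sources sum as intensities:
L_total = 10·log₁₀(10^(52.8/10) + 10^(52.0/10) + 10^(63.6/10) + 10^(55.3/10)) = 10·log₁₀(2979000) = 64.7 dB SPL.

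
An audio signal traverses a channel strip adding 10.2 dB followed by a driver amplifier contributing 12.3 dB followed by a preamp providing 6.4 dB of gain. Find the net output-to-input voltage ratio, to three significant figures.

27.9

Net gain = 10.2 + 12.3 + 6.4 = 28.9 dB.
Voltage ratio = 10^(28.9/20) = 27.9.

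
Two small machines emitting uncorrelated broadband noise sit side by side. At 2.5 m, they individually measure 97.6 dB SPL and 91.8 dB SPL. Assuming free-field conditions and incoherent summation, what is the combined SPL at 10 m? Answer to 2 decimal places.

86.57 dB SPL

Combined at 2.5 m: 10·log₁₀(10^(97.6/10)+10^(91.8/10)) = 98.614 dB SPL.
Then apply −20·log₁₀(10/2.5) = -12.041 dB → 86.57 dB SPL.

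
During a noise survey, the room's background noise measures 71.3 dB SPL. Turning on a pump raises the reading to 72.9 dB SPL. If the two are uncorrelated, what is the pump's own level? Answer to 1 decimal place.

Remove the background by subtracting linear intensities:
L_src = 10·log₁₀(10^(72.9/10) − 10^(71.3/10)) = 10·log₁₀(6009000) = 67.8 dB SPL.

67.8 dB SPL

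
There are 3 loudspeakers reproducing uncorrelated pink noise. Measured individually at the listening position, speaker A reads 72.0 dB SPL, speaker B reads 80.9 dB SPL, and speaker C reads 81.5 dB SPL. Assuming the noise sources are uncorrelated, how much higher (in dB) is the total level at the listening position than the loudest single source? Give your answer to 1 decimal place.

Uncorrelated sources add in intensity (power), not in dB.
L_total = 10·log₁₀(10^(72.0/10) + 10^(80.9/10) + 10^(81.5/10)) = 84.47 dB SPL.
Excess over the loudest (81.5 dB): 84.47 − 81.5 = 3.0 dB.

3.0 dB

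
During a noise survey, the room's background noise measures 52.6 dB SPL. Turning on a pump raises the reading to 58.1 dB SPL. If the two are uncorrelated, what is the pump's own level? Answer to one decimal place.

56.7 dB SPL

Subtract intensities: L_src = 10·log₁₀(10^(L_total/10) − 10^(L_bg/10)).
L_src = 10·log₁₀(10^(58.1/10) − 10^(52.6/10)) = 10·log₁₀(463700) = 56.7 dB SPL.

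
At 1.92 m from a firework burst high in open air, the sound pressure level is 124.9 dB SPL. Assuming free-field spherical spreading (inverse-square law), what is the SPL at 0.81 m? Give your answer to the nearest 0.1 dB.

132.4 dB SPL

Free-field point source: level drops by 20·log₁₀ of the distance ratio.
ΔL = −20·log₁₀(0.81/1.92) = 7.50 dB, so L₂ = 124.9 + (7.50) = 132.4 dB SPL.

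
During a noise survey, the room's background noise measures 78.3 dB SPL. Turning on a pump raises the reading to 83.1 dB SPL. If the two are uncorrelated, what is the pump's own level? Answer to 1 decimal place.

81.4 dB SPL

Remove the background by subtracting linear intensities:
L_src = 10·log₁₀(10^(83.1/10) − 10^(78.3/10)) = 10·log₁₀(136600000) = 81.4 dB SPL.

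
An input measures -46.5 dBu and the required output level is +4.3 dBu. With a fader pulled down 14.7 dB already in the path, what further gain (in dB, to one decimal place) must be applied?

65.5 dB

The required make-up gain is the shortfall in the dB sum.
G = +4.3 − (-46.5) + 14.7 = 65.5 dB.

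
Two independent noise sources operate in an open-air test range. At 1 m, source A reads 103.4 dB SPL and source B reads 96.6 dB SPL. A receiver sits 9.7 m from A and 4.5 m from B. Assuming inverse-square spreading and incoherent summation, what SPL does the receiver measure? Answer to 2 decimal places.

At the listener: L_A = 103.4 − 20·log₁₀(9.7) = 83.665 dB; L_B = 96.6 − 20·log₁₀(4.5) = 83.536 dB.
Combined: 10·log₁₀(10^(83.665/10)+10^(83.536/10)) = 86.61 dB SPL.

86.61 dB SPL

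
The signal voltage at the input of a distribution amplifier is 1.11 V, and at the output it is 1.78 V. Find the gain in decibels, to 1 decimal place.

4.1 dB

Voltage ratio → dB uses the 20·log₁₀ form:
20·log₁₀(1.78/1.11) = 20·log₁₀(1.604) = 4.1 dB.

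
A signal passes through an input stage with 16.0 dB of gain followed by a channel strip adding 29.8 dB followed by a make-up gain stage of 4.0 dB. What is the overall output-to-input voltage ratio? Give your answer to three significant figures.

Net gain = 16.0 + 29.8 + 4.0 = 49.8 dB.
Voltage ratio = 10^(49.8/20) = 309.

309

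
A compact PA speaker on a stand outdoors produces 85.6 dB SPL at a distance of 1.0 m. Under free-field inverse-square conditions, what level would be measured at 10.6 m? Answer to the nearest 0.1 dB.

65.1 dB SPL

For a point source in a free field, ΔL = −20·log₁₀(d₂/d₁).
ΔL = −20·log₁₀(10.6/1.0) = -20.51 dB, so L₂ = 85.6 + (-20.51) = 65.1 dB SPL.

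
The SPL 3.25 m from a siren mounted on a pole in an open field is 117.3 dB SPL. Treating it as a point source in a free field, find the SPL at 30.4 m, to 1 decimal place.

97.9 dB SPL

Free-field point source: level drops by 20·log₁₀ of the distance ratio.
ΔL = −20·log₁₀(30.4/3.25) = -19.42 dB, so L₂ = 117.3 + (-19.42) = 97.9 dB SPL.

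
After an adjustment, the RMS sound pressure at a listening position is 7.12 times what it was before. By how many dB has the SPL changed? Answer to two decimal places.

SPL change from a pressure ratio uses the 20·log₁₀ form:
20·log₁₀(7.12) = 17.05 dB.

17.05 dB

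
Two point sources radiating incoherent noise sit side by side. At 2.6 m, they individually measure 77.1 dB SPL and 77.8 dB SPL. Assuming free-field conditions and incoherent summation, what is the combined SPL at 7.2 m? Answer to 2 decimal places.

71.63 dB SPL

Combined at 2.6 m: 10·log₁₀(10^(77.1/10)+10^(77.8/10)) = 80.474 dB SPL.
Then apply −20·log₁₀(7.2/2.6) = -8.847 dB → 71.63 dB SPL.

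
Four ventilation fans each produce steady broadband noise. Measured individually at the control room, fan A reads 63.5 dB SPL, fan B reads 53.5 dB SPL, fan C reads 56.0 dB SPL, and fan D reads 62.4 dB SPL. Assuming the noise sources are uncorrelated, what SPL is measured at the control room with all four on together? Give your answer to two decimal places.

66.63 dB SPL

Add the sources as powers (linear), then convert back to dB:
L_total = 10·log₁₀(10^(63.5/10) + 10^(53.5/10) + 10^(56.0/10) + 10^(62.4/10)) = 10·log₁₀(4599000) = 66.63 dB SPL.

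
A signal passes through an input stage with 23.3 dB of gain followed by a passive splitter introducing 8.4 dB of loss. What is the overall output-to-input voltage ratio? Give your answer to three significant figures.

Net gain = 23.3 + (−8.4) = 14.9 dB.
Voltage ratio = 10^(14.9/20) = 5.56.

5.56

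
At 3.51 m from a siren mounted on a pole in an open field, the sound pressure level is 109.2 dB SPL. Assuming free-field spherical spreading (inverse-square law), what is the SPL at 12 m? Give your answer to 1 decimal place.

98.5 dB SPL

Inverse-square spreading gives ΔL = −20·log₁₀(d₂/d₁).
ΔL = −20·log₁₀(12/3.51) = -10.68 dB, so L₂ = 109.2 + (-10.68) = 98.5 dB SPL.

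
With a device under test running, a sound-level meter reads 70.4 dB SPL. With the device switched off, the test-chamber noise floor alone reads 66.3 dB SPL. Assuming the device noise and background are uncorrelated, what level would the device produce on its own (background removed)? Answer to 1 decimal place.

Background correction is a power subtraction:
L_src = 10·log₁₀(10^(70.4/10) − 10^(66.3/10)) = 10·log₁₀(6699000) = 68.3 dB SPL.

68.3 dB SPL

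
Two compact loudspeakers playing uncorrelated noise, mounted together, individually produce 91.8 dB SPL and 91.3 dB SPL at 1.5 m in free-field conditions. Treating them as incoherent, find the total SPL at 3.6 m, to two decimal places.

86.96 dB SPL

Combined at 1.5 m: 10·log₁₀(10^(91.8/10)+10^(91.3/10)) = 94.567 dB SPL.
Then apply −20·log₁₀(3.6/1.5) = -7.604 dB → 86.96 dB SPL.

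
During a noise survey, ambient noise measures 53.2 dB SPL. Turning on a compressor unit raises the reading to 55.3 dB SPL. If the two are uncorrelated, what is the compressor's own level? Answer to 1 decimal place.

Remove the background by subtracting linear intensities:
L_src = 10·log₁₀(10^(55.3/10) − 10^(53.2/10)) = 10·log₁₀(129900) = 51.1 dB SPL.

51.1 dB SPL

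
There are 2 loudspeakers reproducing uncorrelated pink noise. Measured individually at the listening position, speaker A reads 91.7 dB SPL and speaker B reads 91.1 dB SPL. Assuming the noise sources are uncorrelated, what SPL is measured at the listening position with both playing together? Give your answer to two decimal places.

94.42 dB SPL

Add the sources as powers (linear), then convert back to dB:
L_total = 10·log₁₀(10^(91.7/10) + 10^(91.1/10)) = 10·log₁₀(2767000000) = 94.42 dB SPL.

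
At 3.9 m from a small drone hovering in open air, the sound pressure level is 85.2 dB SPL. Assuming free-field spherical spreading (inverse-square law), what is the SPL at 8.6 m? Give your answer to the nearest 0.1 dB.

Free-field point source: level drops by 20·log₁₀ of the distance ratio.
ΔL = −20·log₁₀(8.6/3.9) = -6.87 dB, so L₂ = 85.2 + (-6.87) = 78.3 dB SPL.

78.3 dB SPL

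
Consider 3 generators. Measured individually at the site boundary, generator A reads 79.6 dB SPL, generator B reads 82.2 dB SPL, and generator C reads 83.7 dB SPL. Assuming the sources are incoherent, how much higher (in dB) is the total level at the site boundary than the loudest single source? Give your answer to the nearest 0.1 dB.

Incoherent sources sum as intensities:
L_total = 10·log₁₀(10^(79.6/10) + 10^(82.2/10) + 10^(83.7/10)) = 86.92 dB SPL.
Excess over the loudest (83.7 dB): 86.92 − 83.7 = 3.2 dB.

3.2 dB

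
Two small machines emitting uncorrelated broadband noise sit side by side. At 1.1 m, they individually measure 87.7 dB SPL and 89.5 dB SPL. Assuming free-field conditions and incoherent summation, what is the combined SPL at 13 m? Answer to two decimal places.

70.25 dB SPL

Combined at 1.1 m: 10·log₁₀(10^(87.7/10)+10^(89.5/10)) = 91.703 dB SPL.
Then apply −20·log₁₀(13/1.1) = -21.451 dB → 70.25 dB SPL.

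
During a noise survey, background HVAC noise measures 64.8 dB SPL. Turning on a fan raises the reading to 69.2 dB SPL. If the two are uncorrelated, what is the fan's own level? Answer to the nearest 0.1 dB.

Remove the background by subtracting linear intensities:
L_src = 10·log₁₀(10^(69.2/10) − 10^(64.8/10)) = 10·log₁₀(5298000) = 67.2 dB SPL.

67.2 dB SPL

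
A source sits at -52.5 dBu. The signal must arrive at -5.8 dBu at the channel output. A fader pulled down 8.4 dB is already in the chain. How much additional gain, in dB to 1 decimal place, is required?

55.1 dB

The required make-up gain is the shortfall in the dB sum.
G = -5.8 − (-52.5) + 8.4 = 55.1 dB.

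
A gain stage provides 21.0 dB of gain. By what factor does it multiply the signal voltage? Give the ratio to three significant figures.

11.2

Voltage ratio = 10^(dB/20).
10^(21.0/20) = 10^(1.050) = 11.2.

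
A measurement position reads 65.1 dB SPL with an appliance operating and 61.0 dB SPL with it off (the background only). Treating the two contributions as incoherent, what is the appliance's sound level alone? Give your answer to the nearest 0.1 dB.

Background correction is a power subtraction:
L_src = 10·log₁₀(10^(65.1/10) − 10^(61.0/10)) = 10·log₁₀(1977000) = 63.0 dB SPL.

63.0 dB SPL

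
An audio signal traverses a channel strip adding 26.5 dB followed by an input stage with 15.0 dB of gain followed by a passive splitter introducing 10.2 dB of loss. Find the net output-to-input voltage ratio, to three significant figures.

Net gain = 26.5 + 15.0 + (−10.2) = 31.3 dB.
Voltage ratio = 10^(31.3/20) = 36.7.

36.7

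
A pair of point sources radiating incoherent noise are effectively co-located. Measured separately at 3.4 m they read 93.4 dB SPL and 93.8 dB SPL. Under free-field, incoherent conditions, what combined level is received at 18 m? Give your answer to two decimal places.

82.14 dB SPL

Combined at 3.4 m: 10·log₁₀(10^(93.4/10)+10^(93.8/10)) = 96.615 dB SPL.
Then apply −20·log₁₀(18/3.4) = -14.476 dB → 82.14 dB SPL.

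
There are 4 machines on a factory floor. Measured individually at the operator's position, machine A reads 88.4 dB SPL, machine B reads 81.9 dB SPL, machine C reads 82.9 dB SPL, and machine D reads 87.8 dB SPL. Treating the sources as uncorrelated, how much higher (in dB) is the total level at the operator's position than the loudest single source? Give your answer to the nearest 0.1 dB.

Add the sources as powers (linear), then convert back to dB:
L_total = 10·log₁₀(10^(88.4/10) + 10^(81.9/10) + 10^(82.9/10) + 10^(87.8/10)) = 92.16 dB SPL.
Excess over the loudest (88.4 dB): 92.16 − 88.4 = 3.8 dB.

3.8 dB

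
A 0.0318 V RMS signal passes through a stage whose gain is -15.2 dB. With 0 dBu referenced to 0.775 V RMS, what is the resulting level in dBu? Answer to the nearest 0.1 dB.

Input level: 20·log₁₀(0.0318/0.775) = -27.74 dBu.
Output: -27.74 − 15.2 = -42.9 dBu.

-42.9 dBu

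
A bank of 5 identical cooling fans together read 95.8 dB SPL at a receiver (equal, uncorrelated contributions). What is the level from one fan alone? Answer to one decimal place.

5 equal incoherent sources add 10·log₁₀(5) = 6.99 dB over one source.
L_one = 95.8 − 6.99 = 88.8 dB SPL.

88.8 dB SPL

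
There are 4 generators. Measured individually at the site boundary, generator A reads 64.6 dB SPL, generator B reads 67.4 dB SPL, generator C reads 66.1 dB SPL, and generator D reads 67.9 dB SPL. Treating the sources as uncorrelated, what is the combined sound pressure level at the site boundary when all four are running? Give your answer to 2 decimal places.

Uncorrelated sources add in intensity (power), not in dB.
L_total = 10·log₁₀(10^(64.6/10) + 10^(67.4/10) + 10^(66.1/10) + 10^(67.9/10)) = 10·log₁₀(18620000) = 72.70 dB SPL.

72.70 dB SPL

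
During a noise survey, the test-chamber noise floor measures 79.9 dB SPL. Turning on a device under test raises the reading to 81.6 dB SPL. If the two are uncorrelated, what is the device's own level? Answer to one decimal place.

76.7 dB SPL

Background correction is a power subtraction:
L_src = 10·log₁₀(10^(81.6/10) − 10^(79.9/10)) = 10·log₁₀(46820000) = 76.7 dB SPL.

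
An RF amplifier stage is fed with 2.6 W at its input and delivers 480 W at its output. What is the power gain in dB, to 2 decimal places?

Power ratio → dB uses the 10·log₁₀ form:
10·log₁₀(480/2.6) = 10·log₁₀(184.6) = 22.66 dB.

22.66 dB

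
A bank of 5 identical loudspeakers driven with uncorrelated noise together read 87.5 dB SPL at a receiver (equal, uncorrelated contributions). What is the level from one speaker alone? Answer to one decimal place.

5 equal incoherent sources add 10·log₁₀(5) = 6.99 dB over one source.
L_one = 87.5 − 6.99 = 80.5 dB SPL.

80.5 dB SPL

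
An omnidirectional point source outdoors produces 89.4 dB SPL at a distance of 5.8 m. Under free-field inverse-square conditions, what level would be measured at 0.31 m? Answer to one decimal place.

114.8 dB SPL

For a point source in a free field, ΔL = −20·log₁₀(d₂/d₁).
ΔL = −20·log₁₀(0.31/5.8) = 25.44 dB, so L₂ = 89.4 + (25.44) = 114.8 dB SPL.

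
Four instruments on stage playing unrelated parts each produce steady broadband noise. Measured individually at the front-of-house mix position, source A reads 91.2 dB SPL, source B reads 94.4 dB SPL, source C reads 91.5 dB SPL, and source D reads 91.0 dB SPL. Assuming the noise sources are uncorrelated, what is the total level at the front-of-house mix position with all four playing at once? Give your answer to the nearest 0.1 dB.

Incoherent sources sum as intensities:
L_total = 10·log₁₀(10^(91.2/10) + 10^(94.4/10) + 10^(91.5/10) + 10^(91.0/10)) = 10·log₁₀(6744000000) = 98.3 dB SPL.

98.3 dB SPL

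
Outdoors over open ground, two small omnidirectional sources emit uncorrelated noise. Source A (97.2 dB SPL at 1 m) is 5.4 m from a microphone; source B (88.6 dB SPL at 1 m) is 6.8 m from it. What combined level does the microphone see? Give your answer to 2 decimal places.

At the listener: L_A = 97.2 − 20·log₁₀(5.4) = 82.552 dB; L_B = 88.6 − 20·log₁₀(6.8) = 71.950 dB.
Combined: 10·log₁₀(10^(82.552/10)+10^(71.950/10)) = 82.91 dB SPL.

82.91 dB SPL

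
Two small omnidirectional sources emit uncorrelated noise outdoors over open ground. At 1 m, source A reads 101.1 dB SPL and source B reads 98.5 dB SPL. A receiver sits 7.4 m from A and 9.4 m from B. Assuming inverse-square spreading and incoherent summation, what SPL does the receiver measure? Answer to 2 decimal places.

84.99 dB SPL

At the listener: L_A = 101.1 − 20·log₁₀(7.4) = 83.715 dB; L_B = 98.5 − 20·log₁₀(9.4) = 79.037 dB.
Combined: 10·log₁₀(10^(83.715/10)+10^(79.037/10)) = 84.99 dB SPL.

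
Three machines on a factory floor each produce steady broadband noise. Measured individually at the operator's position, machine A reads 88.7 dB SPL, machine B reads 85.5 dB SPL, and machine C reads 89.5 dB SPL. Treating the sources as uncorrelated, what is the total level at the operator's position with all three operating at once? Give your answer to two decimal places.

Uncorrelated sources add in intensity (power), not in dB.
L_total = 10·log₁₀(10^(88.7/10) + 10^(85.5/10) + 10^(89.5/10)) = 10·log₁₀(1987000000) = 92.98 dB SPL.

92.98 dB SPL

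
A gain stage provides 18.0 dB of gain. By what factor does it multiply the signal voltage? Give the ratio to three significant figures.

7.94

Voltage ratio = 10^(dB/20).
10^(18.0/20) = 10^(0.9000) = 7.94.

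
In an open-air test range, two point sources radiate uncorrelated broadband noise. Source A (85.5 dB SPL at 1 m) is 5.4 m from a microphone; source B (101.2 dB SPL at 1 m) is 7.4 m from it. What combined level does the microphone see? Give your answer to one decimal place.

84.0 dB SPL

At the listener: L_A = 85.5 − 20·log₁₀(5.4) = 70.85 dB; L_B = 101.2 − 20·log₁₀(7.4) = 83.82 dB.
Combined: 10·log₁₀(10^(70.85/10)+10^(83.82/10)) = 84.0 dB SPL.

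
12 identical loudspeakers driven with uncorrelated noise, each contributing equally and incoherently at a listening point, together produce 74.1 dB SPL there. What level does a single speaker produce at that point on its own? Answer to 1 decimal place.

12 equal incoherent sources add 10·log₁₀(12) = 10.79 dB over one source.
L_one = 74.1 − 10.79 = 63.3 dB SPL.

63.3 dB SPL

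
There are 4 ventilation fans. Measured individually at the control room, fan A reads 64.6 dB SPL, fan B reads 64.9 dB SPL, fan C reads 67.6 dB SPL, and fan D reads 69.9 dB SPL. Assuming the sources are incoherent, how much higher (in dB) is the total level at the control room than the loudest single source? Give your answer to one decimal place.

3.4 dB

Incoherent sources sum as intensities:
L_total = 10·log₁₀(10^(64.6/10) + 10^(64.9/10) + 10^(67.6/10) + 10^(69.9/10)) = 73.32 dB SPL.
Excess over the loudest (69.9 dB): 73.32 − 69.9 = 3.4 dB.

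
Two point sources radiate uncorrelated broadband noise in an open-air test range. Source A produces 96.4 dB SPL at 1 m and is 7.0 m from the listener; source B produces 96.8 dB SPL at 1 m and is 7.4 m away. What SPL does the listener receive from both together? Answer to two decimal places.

At the listener: L_A = 96.4 − 20·log₁₀(7.0) = 79.498 dB; L_B = 96.8 − 20·log₁₀(7.4) = 79.415 dB.
Combined: 10·log₁₀(10^(79.498/10)+10^(79.415/10)) = 82.47 dB SPL.

82.47 dB SPL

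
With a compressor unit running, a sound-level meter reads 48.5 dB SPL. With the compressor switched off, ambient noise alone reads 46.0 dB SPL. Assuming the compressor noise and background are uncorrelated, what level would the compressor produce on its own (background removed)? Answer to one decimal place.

44.9 dB SPL

Remove the background by subtracting linear intensities:
L_src = 10·log₁₀(10^(48.5/10) − 10^(46.0/10)) = 10·log₁₀(30980) = 44.9 dB SPL.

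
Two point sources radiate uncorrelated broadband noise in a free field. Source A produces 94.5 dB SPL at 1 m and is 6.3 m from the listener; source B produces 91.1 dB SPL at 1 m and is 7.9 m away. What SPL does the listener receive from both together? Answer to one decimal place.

At the listener: L_A = 94.5 − 20·log₁₀(6.3) = 78.51 dB; L_B = 91.1 − 20·log₁₀(7.9) = 73.15 dB.
Combined: 10·log₁₀(10^(78.51/10)+10^(73.15/10)) = 79.6 dB SPL.

79.6 dB SPL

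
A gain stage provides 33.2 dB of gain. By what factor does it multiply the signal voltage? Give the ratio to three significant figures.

Voltage ratio = 10^(dB/20).
10^(33.2/20) = 10^(1.660) = 45.7.

45.7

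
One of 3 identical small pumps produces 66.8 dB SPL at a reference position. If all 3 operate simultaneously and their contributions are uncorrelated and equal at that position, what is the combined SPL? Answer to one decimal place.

71.6 dB SPL

3 equal incoherent sources raise the level by 10·log₁₀(3) = 4.77 dB.
L_total = 66.8 + 4.77 = 71.6 dB SPL.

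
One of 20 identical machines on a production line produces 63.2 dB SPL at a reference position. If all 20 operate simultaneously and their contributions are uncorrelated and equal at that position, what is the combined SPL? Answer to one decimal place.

76.2 dB SPL

20 equal incoherent sources raise the level by 10·log₁₀(20) = 13.01 dB.
L_total = 63.2 + 13.01 = 76.2 dB SPL.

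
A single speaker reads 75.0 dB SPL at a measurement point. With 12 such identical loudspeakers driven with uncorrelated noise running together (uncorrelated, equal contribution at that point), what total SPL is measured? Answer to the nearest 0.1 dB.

12 equal incoherent sources raise the level by 10·log₁₀(12) = 10.79 dB.
L_total = 75.0 + 10.79 = 85.8 dB SPL.

85.8 dB SPL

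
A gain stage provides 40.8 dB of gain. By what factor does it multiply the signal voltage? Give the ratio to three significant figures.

Voltage ratio = 10^(dB/20).
10^(40.8/20) = 10^(2.040) = 110.

110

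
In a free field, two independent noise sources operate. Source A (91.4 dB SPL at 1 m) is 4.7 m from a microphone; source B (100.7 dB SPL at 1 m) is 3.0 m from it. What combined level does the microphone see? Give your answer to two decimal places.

91.36 dB SPL

At the listener: L_A = 91.4 − 20·log₁₀(4.7) = 77.958 dB; L_B = 100.7 − 20·log₁₀(3.0) = 91.158 dB.
Combined: 10·log₁₀(10^(77.958/10)+10^(91.158/10)) = 91.36 dB SPL.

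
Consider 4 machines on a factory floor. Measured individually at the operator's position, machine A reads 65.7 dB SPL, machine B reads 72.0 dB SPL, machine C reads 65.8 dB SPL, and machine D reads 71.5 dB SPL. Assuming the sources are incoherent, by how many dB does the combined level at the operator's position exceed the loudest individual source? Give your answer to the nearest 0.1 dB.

3.7 dB

Uncorrelated sources add in intensity (power), not in dB.
L_total = 10·log₁₀(10^(65.7/10) + 10^(72.0/10) + 10^(65.8/10) + 10^(71.5/10)) = 75.74 dB SPL.
Excess over the loudest (72.0 dB): 75.74 − 72.0 = 3.7 dB.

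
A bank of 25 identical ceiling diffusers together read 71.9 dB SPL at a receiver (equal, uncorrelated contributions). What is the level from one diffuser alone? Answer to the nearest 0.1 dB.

57.9 dB SPL

25 equal incoherent sources add 10·log₁₀(25) = 13.98 dB over one source.
L_one = 71.9 − 13.98 = 57.9 dB SPL.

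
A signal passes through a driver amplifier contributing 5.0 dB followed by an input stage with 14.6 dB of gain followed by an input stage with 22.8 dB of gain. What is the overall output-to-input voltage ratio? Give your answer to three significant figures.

Net gain = 5.0 + 14.6 + 22.8 = 42.4 dB.
Voltage ratio = 10^(42.4/20) = 132.

132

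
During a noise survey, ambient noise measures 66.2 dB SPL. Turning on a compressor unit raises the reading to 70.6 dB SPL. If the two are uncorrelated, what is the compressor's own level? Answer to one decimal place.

68.6 dB SPL

Background correction is a power subtraction:
L_src = 10·log₁₀(10^(70.6/10) − 10^(66.2/10)) = 10·log₁₀(7313000) = 68.6 dB SPL.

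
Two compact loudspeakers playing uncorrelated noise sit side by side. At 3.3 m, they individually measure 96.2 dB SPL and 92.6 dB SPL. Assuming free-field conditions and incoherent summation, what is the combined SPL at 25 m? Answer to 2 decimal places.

Combined at 3.3 m: 10·log₁₀(10^(96.2/10)+10^(92.6/10)) = 97.773 dB SPL.
Then apply −20·log₁₀(25/3.3) = -17.589 dB → 80.18 dB SPL.

80.18 dB SPL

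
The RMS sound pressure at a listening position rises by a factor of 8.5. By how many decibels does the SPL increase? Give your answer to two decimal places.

18.59 dB

SPL change from a pressure ratio uses the 20·log₁₀ form:
20·log₁₀(8.5) = 18.59 dB.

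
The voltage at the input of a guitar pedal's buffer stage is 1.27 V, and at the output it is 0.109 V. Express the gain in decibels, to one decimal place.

For a voltage ratio, dB = 20·log₁₀(V₂/V₁).
20·log₁₀(0.109/1.27) = 20·log₁₀(0.08583) = -21.3 dB.

-21.3 dB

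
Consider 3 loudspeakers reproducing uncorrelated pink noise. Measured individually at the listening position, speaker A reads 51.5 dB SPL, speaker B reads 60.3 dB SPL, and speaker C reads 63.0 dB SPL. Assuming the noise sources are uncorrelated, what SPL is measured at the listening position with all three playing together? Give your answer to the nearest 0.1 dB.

Incoherent sources sum as intensities:
L_total = 10·log₁₀(10^(51.5/10) + 10^(60.3/10) + 10^(63.0/10)) = 10·log₁₀(3208000) = 65.1 dB SPL.

65.1 dB SPL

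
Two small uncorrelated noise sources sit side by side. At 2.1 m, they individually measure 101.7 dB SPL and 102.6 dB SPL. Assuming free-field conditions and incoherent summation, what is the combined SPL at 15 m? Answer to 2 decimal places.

88.11 dB SPL

Combined at 2.1 m: 10·log₁₀(10^(101.7/10)+10^(102.6/10)) = 105.184 dB SPL.
Then apply −20·log₁₀(15/2.1) = -17.077 dB → 88.11 dB SPL.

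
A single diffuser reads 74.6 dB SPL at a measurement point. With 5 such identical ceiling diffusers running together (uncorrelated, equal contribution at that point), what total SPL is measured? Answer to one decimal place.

81.6 dB SPL

5 equal incoherent sources raise the level by 10·log₁₀(5) = 6.99 dB.
L_total = 74.6 + 6.99 = 81.6 dB SPL.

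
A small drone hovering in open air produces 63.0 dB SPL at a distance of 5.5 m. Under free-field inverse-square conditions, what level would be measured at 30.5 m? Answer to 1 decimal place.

48.1 dB SPL

For a point source in a free field, ΔL = −20·log₁₀(d₂/d₁).
ΔL = −20·log₁₀(30.5/5.5) = -14.88 dB, so L₂ = 63.0 + (-14.88) = 48.1 dB SPL.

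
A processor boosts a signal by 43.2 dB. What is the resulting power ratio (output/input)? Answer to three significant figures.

20900

Power ratio = 10^(dB/10).
10^(43.2/10) = 10^(4.320) = 20900.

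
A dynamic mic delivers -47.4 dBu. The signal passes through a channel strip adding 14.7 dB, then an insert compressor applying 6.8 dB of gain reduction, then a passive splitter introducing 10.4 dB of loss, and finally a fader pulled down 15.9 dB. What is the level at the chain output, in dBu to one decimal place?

-65.8 dBu

In dB, series stages simply add:
-47.4 + 14.7 − 6.8 − 10.4 − 15.9 = -65.8 dBu.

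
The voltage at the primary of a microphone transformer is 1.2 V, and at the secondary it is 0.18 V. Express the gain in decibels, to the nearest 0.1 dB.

-16.5 dB

For a voltage ratio, dB = 20·log₁₀(V₂/V₁).
20·log₁₀(0.18/1.2) = 20·log₁₀(0.1500) = -16.5 dB.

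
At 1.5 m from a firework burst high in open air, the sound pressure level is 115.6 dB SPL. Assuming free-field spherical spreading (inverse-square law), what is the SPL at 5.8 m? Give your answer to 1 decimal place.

103.9 dB SPL

Free-field point source: level drops by 20·log₁₀ of the distance ratio.
ΔL = −20·log₁₀(5.8/1.5) = -11.75 dB, so L₂ = 115.6 + (-11.75) = 103.9 dB SPL.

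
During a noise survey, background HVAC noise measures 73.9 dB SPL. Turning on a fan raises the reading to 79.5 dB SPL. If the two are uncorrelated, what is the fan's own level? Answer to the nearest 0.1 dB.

Remove the background by subtracting linear intensities:
L_src = 10·log₁₀(10^(79.5/10) − 10^(73.9/10)) = 10·log₁₀(64580000) = 78.1 dB SPL.

78.1 dB SPL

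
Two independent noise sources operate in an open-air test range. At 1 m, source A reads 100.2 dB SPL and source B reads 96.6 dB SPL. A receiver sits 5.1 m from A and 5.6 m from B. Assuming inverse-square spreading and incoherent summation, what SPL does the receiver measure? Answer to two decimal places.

87.39 dB SPL

At the listener: L_A = 100.2 − 20·log₁₀(5.1) = 86.049 dB; L_B = 96.6 − 20·log₁₀(5.6) = 81.636 dB.
Combined: 10·log₁₀(10^(86.049/10)+10^(81.636/10)) = 87.39 dB SPL.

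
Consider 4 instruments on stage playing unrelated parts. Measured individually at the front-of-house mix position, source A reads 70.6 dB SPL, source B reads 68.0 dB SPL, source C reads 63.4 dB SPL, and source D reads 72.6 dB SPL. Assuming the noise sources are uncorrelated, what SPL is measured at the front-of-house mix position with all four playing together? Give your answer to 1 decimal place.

75.8 dB SPL

Add the sources as powers (linear), then convert back to dB:
L_total = 10·log₁₀(10^(70.6/10) + 10^(68.0/10) + 10^(63.4/10) + 10^(72.6/10)) = 10·log₁₀(38180000) = 75.8 dB SPL.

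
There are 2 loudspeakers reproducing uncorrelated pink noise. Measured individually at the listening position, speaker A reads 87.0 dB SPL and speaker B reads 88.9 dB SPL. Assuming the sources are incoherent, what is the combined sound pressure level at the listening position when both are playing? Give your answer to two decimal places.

Add the sources as powers (linear), then convert back to dB:
L_total = 10·log₁₀(10^(87.0/10) + 10^(88.9/10)) = 10·log₁₀(1277000000) = 91.06 dB SPL.

91.06 dB SPL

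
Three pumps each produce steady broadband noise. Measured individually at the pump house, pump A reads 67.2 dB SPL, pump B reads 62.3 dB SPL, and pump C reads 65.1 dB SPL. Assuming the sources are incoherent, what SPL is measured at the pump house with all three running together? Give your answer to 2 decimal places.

70.08 dB SPL

Incoherent sources sum as intensities:
L_total = 10·log₁₀(10^(67.2/10) + 10^(62.3/10) + 10^(65.1/10)) = 10·log₁₀(10180000) = 70.08 dB SPL.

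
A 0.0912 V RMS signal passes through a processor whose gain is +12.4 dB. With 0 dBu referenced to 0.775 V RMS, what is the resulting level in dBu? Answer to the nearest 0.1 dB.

-6.2 dBu

Input level: 20·log₁₀(0.0912/0.775) = -18.59 dBu.
Output: -18.59 + 12.4 = -6.2 dBu.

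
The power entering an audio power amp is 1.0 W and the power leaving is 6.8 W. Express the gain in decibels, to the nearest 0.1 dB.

Power ratio → dB uses the 10·log₁₀ form:
10·log₁₀(6.8/1.0) = 10·log₁₀(6.800) = 8.3 dB.

8.3 dB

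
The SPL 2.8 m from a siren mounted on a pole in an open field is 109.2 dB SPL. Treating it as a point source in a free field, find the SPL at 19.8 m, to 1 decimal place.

Free-field point source: level drops by 20·log₁₀ of the distance ratio.
ΔL = −20·log₁₀(19.8/2.8) = -16.99 dB, so L₂ = 109.2 + (-16.99) = 92.2 dB SPL.

92.2 dB SPL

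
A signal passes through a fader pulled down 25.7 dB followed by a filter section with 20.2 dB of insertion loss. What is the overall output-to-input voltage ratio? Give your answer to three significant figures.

Net gain = (−25.7) + (−20.2) = -45.9 dB.
Voltage ratio = 10^(-45.9/20) = 0.00507.

0.00507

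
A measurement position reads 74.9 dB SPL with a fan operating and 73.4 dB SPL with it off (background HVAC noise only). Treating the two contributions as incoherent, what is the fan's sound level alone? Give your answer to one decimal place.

Subtract intensities: L_src = 10·log₁₀(10^(L_total/10) − 10^(L_bg/10)).
L_src = 10·log₁₀(10^(74.9/10) − 10^(73.4/10)) = 10·log₁₀(9025000) = 69.6 dB SPL.

69.6 dB SPL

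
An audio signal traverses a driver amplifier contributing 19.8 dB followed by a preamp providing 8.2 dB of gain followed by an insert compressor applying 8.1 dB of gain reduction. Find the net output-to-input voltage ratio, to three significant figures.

9.89

Net gain = 19.8 + 8.2 + (−8.1) = 19.9 dB.
Voltage ratio = 10^(19.9/20) = 9.89.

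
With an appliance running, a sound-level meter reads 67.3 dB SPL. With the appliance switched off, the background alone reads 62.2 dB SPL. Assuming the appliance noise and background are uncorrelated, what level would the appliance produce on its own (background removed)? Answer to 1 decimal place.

Subtract intensities: L_src = 10·log₁₀(10^(L_total/10) − 10^(L_bg/10)).
L_src = 10·log₁₀(10^(67.3/10) − 10^(62.2/10)) = 10·log₁₀(3711000) = 65.7 dB SPL.

65.7 dB SPL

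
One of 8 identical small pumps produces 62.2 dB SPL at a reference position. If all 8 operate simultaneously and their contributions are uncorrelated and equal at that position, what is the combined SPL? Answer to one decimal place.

71.2 dB SPL

8 equal incoherent sources raise the level by 10·log₁₀(8) = 9.03 dB.
L_total = 62.2 + 9.03 = 71.2 dB SPL.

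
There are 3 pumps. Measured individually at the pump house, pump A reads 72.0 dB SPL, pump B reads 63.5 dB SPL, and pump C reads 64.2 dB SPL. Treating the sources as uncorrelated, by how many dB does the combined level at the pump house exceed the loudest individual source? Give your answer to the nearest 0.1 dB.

Uncorrelated sources add in intensity (power), not in dB.
L_total = 10·log₁₀(10^(72.0/10) + 10^(63.5/10) + 10^(64.2/10)) = 73.16 dB SPL.
Excess over the loudest (72.0 dB): 73.16 − 72.0 = 1.2 dB.

1.2 dB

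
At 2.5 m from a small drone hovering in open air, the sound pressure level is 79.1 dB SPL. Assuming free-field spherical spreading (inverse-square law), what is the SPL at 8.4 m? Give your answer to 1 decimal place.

68.6 dB SPL

Free-field point source: level drops by 20·log₁₀ of the distance ratio.
ΔL = −20·log₁₀(8.4/2.5) = -10.53 dB, so L₂ = 79.1 + (-10.53) = 68.6 dB SPL.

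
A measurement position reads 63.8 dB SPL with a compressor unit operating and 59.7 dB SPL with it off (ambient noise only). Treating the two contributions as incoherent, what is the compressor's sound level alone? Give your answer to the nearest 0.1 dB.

Remove the background by subtracting linear intensities:
L_src = 10·log₁₀(10^(63.8/10) − 10^(59.7/10)) = 10·log₁₀(1466000) = 61.7 dB SPL.

61.7 dB SPL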